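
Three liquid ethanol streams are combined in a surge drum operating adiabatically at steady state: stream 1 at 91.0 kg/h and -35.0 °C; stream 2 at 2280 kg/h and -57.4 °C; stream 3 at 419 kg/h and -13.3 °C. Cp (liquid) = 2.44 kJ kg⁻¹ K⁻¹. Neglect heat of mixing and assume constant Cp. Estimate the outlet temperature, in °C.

T_out = -50.0 °C

No heat crosses the boundary, so H_out = H_in.
Σ ṁᵢCp,ᵢTᵢ = 91.0×2.44×-35.0 + 2280×2.44×-57.4 + 419×2.44×-13.3 = -340700
Σ ṁᵢCp,ᵢ = 91.0×2.44 + 2280×2.44 + 419×2.44 = 6807.6
T_out = -340700 / 6807.6 = -50.046 °C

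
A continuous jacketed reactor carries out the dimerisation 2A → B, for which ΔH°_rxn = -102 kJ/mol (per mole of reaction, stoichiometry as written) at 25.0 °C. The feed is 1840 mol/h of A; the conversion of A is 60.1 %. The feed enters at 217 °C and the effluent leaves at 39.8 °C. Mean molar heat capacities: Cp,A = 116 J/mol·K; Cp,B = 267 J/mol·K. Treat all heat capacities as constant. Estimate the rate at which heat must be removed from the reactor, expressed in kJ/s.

Extent of reaction ξ = 0.601 × 1840 / 2 = 552.92 mol/h
Reaction term: ξ·ΔH°_rxn = 552.92 × -102 = -56398 kJ/h
Sensible, feed 217→25 °C: -40980 kJ/h
Outlet flows (mol/h): A 734.16, B 552.92
Sensible, products 25→39.8 °C: 3445.3 kJ/h
Q = ΔH = -93933 kJ/h = -26.092 kW
Heat removed = 26.092 kJ/s

Q_out = 26.1 kJ/s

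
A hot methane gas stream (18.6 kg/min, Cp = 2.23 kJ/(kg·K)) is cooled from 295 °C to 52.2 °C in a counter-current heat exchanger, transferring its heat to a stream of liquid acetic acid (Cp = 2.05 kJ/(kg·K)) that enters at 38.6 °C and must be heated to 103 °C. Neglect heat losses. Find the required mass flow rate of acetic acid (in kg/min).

Heat released by hot stream: Q = 18.6 × 2.23 × (295 − 52.2) = 10071 kJ/min
Energy balance on cold side (adiabatic exchanger): Q = ṁ_c·Cp_c·(T_c,out − T_c,in)
ṁ_c = 10071 / [2.05 × (103 − 38.6)] = 76.283 kg/min

ṁ_c = 76.3 kg/min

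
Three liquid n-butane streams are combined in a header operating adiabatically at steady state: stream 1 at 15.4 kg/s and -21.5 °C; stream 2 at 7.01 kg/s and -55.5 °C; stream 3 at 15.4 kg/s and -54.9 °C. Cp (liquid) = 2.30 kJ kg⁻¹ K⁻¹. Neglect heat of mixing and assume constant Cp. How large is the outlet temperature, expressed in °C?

T_out = -41.4 °C

Energy balance with Q = 0: Σ ṁᵢCp,ᵢ(T_out − Tᵢ) = 0
Σ ṁᵢCp,ᵢTᵢ = 15.4×2.30×-21.5 + 7.01×2.30×-55.5 + 15.4×2.30×-54.9 = -3600.9
Σ ṁᵢCp,ᵢ = 15.4×2.30 + 7.01×2.30 + 15.4×2.30 = 86.963
T_out = -3600.9 / 86.963 = -41.407 °C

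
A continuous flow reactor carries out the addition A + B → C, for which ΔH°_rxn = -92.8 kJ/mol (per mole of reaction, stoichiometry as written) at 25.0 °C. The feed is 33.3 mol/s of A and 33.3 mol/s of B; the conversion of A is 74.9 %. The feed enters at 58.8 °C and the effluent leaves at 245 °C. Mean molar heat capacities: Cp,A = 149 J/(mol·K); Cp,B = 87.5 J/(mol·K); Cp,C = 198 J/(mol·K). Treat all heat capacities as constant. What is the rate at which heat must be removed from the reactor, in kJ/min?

Q_out = 63600 kJ/min

Extent of reaction ξ = 0.749 × 33.3 = 24.942 mol/s
Reaction term: ξ·ΔH°_rxn = 24.942 × -92.8 = -2314.6 kJ/s
Sensible, feed 58.8→25 °C: -266.19 kJ/s
Outlet flows (mol/s): A 8.3583, B 8.3583, C 24.942
Sensible, products 25→245 °C: 1521.3 kJ/s
Q = ΔH = -1059.4 kJ/s = -1059.4 kW
Heat removed = 63566 kJ/min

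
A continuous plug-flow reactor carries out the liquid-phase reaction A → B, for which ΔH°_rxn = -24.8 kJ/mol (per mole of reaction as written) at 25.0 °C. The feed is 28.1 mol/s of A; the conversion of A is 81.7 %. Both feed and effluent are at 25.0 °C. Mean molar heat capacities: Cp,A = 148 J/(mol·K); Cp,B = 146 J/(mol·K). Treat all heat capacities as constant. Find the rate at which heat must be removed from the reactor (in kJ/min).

Q_out = 34200 kJ/min

Extent of reaction ξ = 0.817 × 28.1 = 22.958 mol/s
Reaction term: ξ·ΔH°_rxn = 22.958 × -24.8 = -569.35 kJ/s
Q = ΔH = -569.35 kJ/s = -569.35 kW
Heat removed = 34161 kJ/min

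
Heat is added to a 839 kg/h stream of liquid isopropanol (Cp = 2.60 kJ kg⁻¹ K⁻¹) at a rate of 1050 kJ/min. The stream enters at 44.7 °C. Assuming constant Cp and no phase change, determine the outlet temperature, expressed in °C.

Q = 1050 kJ/min = 63000 kJ/h
ΔT = Q/(ṁ·Cp) = 63000/(839×2.60) = 28.881 K
T_out = 44.7 + 28.881 = 73.581 °C

T_out = 73.6 °C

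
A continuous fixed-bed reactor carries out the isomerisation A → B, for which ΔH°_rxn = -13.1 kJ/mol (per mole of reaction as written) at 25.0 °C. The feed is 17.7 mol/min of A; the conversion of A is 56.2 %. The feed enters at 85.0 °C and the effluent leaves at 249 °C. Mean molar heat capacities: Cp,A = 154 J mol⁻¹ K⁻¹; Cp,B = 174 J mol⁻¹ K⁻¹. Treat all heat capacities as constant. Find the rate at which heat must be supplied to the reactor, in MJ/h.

Q_in = 21.7 MJ/h

Extent of reaction ξ = 0.562 × 17.7 = 9.9474 mol/min
Reaction term: ξ·ΔH°_rxn = 9.9474 × -13.1 = -130.31 kJ/min
Sensible, feed 85.0→25 °C: -163.55 kJ/min
Outlet flows (mol/min): A 7.7526, B 9.9474
Sensible, products 25→249 °C: 655.14 kJ/min
Q = ΔH = 361.28 kJ/min = 6.0214 kW
Heat supplied = 21.677 MJ/h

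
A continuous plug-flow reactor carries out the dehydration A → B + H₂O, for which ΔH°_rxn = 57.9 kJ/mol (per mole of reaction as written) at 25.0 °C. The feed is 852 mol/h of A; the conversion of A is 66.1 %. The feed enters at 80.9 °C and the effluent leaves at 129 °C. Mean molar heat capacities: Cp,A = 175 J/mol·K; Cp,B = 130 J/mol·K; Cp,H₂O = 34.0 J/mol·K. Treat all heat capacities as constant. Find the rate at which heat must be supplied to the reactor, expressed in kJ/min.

Q_in = 652 kJ/min

Extent of reaction ξ = 0.661 × 852 = 563.17 mol/h
Reaction term: ξ·ΔH°_rxn = 563.17 × 57.9 = 32608 kJ/h
Sensible, feed 80.9→25 °C: -8334.7 kJ/h
Outlet flows (mol/h): A 288.83, B 563.17, H₂O 563.17
Sensible, products 25→129 °C: 14862 kJ/h
Q = ΔH = 39135 kJ/h = 10.871 kW
Heat supplied = 652.25 kJ/min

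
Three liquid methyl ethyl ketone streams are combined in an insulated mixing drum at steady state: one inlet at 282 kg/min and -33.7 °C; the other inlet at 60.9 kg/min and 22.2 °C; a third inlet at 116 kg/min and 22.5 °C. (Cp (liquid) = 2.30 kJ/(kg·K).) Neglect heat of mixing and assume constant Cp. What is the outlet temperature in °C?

No heat crosses the boundary, so H_out = H_in.
Σ ṁᵢCp,ᵢTᵢ = 282×2.30×-33.7 + 60.9×2.30×22.2 + 116×2.30×22.5 = -12745
Σ ṁᵢCp,ᵢ = 282×2.30 + 60.9×2.30 + 116×2.30 = 1055.5
T_out = -12745 / 1055.5 = -12.075 °C

T_out = -12.1 °C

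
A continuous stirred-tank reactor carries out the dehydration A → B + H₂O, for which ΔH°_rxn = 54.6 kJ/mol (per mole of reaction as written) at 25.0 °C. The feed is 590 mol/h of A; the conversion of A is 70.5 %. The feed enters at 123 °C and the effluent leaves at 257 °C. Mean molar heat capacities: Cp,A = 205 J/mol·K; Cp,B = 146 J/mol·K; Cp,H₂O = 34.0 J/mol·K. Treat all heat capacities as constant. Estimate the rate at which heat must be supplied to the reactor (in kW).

Q_in = 10.1 kW

Extent of reaction ξ = 0.705 × 590 = 415.95 mol/h
Reaction term: ξ·ΔH°_rxn = 415.95 × 54.6 = 22711 kJ/h
Sensible, feed 123→25 °C: -11853 kJ/h
Outlet flows (mol/h): A 174.05, B 415.95, H₂O 415.95
Sensible, products 25→257 °C: 25648 kJ/h
Q = ΔH = 36506 kJ/h = 10.14 kW
Heat supplied = 10.14 kW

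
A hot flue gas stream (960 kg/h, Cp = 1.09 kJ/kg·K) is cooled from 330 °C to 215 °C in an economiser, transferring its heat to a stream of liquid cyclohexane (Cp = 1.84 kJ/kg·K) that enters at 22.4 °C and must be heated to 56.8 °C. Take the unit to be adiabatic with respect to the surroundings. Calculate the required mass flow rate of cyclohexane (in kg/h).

ṁ_c = 1900 kg/h

Heat released by hot stream: Q = 960 × 1.09 × (330 − 215) = 120340 kJ/h
Energy balance on cold side (adiabatic exchanger): Q = ṁ_c·Cp_c·(T_c,out − T_c,in)
ṁ_c = 120340 / [1.84 × (56.8 − 22.4)] = 1901.2 kg/h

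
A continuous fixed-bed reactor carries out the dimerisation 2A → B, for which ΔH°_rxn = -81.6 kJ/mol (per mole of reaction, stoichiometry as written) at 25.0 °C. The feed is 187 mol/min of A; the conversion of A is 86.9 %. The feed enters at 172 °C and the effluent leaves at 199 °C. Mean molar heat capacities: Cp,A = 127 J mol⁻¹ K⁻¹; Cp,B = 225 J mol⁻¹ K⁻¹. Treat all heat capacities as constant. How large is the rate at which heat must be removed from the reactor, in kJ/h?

Q_out = 384000 kJ/h

Extent of reaction ξ = 0.869 × 187 / 2 = 81.251 mol/min
Reaction term: ξ·ΔH°_rxn = 81.251 × -81.6 = -6630.1 kJ/min
Sensible, feed 172→25 °C: -3491.1 kJ/min
Outlet flows (mol/min): A 24.497, B 81.251
Sensible, products 25→199 °C: 3722.3 kJ/min
Q = ΔH = -6398.9 kJ/min = -106.65 kW
Heat removed = 383930 kJ/h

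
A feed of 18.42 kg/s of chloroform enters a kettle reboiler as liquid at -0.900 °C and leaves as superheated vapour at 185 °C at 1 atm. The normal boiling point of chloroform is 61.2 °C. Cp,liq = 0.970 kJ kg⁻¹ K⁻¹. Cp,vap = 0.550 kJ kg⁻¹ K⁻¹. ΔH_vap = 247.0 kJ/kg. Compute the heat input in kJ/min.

liquid -0.900→61.2 °C: 60.237 kJ/kg
vaporisation at 61.2 °C: 247 kJ/kg
vapour 61.2→185 °C: 68.09 kJ/kg
Δh = 60.237 + 247 + 68.09 = 375.33 kJ/kg
Q = ṁ·Δh = 18.42 kg/s × 375.33 kJ/kg = 6913.5 kJ/s
|Q| = 6913.5 kW = 414810 kJ/min

Q = 415000 kJ/min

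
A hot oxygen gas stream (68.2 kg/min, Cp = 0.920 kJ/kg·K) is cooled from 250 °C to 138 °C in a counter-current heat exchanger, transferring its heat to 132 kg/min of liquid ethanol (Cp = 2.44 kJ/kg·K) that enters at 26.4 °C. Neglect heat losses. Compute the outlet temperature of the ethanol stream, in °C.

T_c,out = 48.2 °C

Heat released by hot stream: Q = 68.2 × 0.920 × (250 − 138) = 7027.3 kJ/min
Energy balance on cold side (adiabatic exchanger): Q = ṁ_c·Cp_c·(T_c,out − T_c,in)
T_c,out = 26.4 + 7027.3/(132 × 2.44) = 48.219 °C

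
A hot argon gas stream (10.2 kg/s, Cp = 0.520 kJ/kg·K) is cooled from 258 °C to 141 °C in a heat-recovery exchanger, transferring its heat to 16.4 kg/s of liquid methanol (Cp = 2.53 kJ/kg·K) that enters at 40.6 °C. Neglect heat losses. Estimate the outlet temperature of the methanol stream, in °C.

Heat released by hot stream: Q = 10.2 × 0.520 × (258 − 141) = 620.57 kJ/s
Energy balance on cold side (adiabatic exchanger): Q = ṁ_c·Cp_c·(T_c,out − T_c,in)
T_c,out = 40.6 + 620.57/(16.4 × 2.53) = 55.556 °C

T_c,out = 55.6 °C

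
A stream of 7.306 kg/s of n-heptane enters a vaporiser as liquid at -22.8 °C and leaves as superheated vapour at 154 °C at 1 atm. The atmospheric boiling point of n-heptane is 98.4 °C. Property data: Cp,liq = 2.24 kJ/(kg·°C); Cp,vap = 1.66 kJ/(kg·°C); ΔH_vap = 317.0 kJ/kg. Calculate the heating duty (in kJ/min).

liquid -22.8→98.4 °C: 271.49 kJ/kg
vaporisation at 98.4 °C: 317 kJ/kg
vapour 98.4→154 °C: 92.296 kJ/kg
Δh = 271.49 + 317 + 92.296 = 680.78 kJ/kg
Q = ṁ·Δh = 7.306 kg/s × 680.78 kJ/kg = 4973.8 kJ/s
|Q| = 4973.8 kW = 298430 kJ/min

Q = 298000 kJ/min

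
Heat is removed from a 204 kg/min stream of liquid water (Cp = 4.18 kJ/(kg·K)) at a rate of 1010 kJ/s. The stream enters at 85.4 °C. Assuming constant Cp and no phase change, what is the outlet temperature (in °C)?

Q = 1010 kJ/s = 60600 kJ/min
ΔT = Q/(ṁ·Cp) = 60600/(204×4.18) = 71.067 K
T_out = 85.4 − 71.067 = 14.333 °C

T_out = 14.3 °C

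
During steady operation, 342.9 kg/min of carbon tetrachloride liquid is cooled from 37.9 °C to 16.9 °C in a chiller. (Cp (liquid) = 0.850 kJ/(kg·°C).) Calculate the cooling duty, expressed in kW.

Q_c = 102 kW

Q = ṁ·Cp·ΔT = 342.9 × 0.850 × (16.9 − 37.9) = -6120.8 kJ/min
Converting: 6120.8 / 60 s = 102.01 kW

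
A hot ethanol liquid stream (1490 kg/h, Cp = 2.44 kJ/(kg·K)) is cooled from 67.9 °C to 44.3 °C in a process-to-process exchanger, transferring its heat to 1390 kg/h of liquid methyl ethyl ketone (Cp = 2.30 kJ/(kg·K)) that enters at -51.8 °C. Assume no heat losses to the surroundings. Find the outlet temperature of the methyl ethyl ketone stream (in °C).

T_c,out = -25.0 °C

Heat released by hot stream: Q = 1490 × 2.44 × (67.9 − 44.3) = 85800 kJ/h
Energy balance on cold side (adiabatic exchanger): Q = ṁ_c·Cp_c·(T_c,out − T_c,in)
T_c,out = -51.8 + 85800/(1390 × 2.30) = -24.962 °C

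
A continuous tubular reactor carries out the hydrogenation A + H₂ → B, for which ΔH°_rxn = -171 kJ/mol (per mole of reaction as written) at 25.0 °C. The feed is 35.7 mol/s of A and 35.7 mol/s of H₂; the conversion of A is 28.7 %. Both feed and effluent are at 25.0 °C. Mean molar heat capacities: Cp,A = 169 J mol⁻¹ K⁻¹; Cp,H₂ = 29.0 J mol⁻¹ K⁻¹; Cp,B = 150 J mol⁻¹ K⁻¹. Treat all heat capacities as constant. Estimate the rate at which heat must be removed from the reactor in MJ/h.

Q_out = 6310 MJ/h

Extent of reaction ξ = 0.287 × 35.7 = 10.246 mol/s
Reaction term: ξ·ΔH°_rxn = 10.246 × -171 = -1752 kJ/s
Q = ΔH = -1752 kJ/s = -1752 kW
Heat removed = 6307.4 MJ/h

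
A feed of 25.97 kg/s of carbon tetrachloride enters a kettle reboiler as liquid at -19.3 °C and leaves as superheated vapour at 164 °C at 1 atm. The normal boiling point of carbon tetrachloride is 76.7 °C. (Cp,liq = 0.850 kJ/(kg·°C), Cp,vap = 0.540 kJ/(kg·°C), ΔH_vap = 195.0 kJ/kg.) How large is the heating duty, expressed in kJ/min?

Q = 504000 kJ/min

liquid -19.3→76.7 °C: 81.6 kJ/kg
vaporisation at 76.7 °C: 195 kJ/kg
vapour 76.7→164 °C: 47.142 kJ/kg
Δh = 81.6 + 195 + 47.142 = 323.74 kJ/kg
Q = ṁ·Δh = 25.97 kg/s × 323.74 kJ/kg = 8407.6 kJ/s
|Q| = 8407.6 kW = 504450 kJ/min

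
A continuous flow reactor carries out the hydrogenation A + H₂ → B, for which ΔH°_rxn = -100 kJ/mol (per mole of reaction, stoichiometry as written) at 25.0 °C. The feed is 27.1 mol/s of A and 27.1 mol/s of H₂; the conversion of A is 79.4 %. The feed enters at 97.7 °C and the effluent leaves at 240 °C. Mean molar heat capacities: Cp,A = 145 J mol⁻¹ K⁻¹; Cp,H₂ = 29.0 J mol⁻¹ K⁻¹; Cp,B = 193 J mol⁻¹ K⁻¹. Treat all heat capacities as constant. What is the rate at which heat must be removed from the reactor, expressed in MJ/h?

Q_out = 5010 MJ/h

Extent of reaction ξ = 0.794 × 27.1 = 21.517 mol/s
Reaction term: ξ·ΔH°_rxn = 21.517 × -100 = -2151.7 kJ/s
Sensible, feed 97.7→25 °C: -342.81 kJ/s
Outlet flows (mol/s): A 5.5826, H₂ 5.5826, B 21.517
Sensible, products 25→240 °C: 1101.7 kJ/s
Q = ΔH = -1392.8 kJ/s = -1392.8 kW
Heat removed = 5014.2 MJ/h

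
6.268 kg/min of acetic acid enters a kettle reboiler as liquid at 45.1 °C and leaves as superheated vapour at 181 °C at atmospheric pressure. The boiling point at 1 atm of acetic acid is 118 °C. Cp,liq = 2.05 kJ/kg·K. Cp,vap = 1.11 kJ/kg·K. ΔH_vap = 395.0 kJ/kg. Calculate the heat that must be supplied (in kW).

liquid 45.1→118 °C: 149.44 kJ/kg
vaporisation at 118 °C: 395 kJ/kg
vapour 118→181 °C: 69.93 kJ/kg
Δh = 149.44 + 395 + 69.93 = 614.38 kJ/kg
Q = ṁ·Δh = 6.268 kg/min × 614.38 kJ/kg = 3850.9 kJ/min
|Q| = 64.182 kW

Q = 64.2 kW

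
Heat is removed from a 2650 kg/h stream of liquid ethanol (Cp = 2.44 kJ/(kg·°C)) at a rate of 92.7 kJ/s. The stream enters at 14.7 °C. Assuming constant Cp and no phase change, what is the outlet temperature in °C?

Q = 92.7 kJ/s = 333720 kJ/h
ΔT = Q/(ṁ·Cp) = 333720/(2650×2.44) = 51.612 K
T_out = 14.7 − 51.612 = -36.912 °C

T_out = -36.9 °C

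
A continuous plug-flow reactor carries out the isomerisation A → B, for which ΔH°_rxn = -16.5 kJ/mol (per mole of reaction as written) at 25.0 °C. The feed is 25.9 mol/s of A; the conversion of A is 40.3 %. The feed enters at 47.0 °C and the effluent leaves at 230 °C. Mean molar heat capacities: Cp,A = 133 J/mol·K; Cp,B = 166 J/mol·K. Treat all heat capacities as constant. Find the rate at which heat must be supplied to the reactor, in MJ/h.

Q_in = 1900 MJ/h

Extent of reaction ξ = 0.403 × 25.9 = 10.438 mol/s
Reaction term: ξ·ΔH°_rxn = 10.438 × -16.5 = -172.22 kJ/s
Sensible, feed 47.0→25 °C: -75.783 kJ/s
Outlet flows (mol/s): A 15.462, B 10.438
Sensible, products 25→230 °C: 776.77 kJ/s
Q = ΔH = 528.77 kJ/s = 528.77 kW
Heat supplied = 1903.6 MJ/h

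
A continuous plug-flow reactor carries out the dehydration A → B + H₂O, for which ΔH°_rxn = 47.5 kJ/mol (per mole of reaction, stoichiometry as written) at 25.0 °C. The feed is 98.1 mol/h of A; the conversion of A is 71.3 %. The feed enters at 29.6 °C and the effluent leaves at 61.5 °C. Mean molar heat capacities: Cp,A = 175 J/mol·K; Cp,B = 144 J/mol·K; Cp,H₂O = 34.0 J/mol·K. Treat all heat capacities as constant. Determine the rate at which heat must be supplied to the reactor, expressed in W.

Extent of reaction ξ = 0.713 × 98.1 = 69.945 mol/h
Reaction term: ξ·ΔH°_rxn = 69.945 × 47.5 = 3322.4 kJ/h
Sensible, feed 29.6→25 °C: -78.971 kJ/h
Outlet flows (mol/h): A 28.155, B 69.945, H₂O 69.945
Sensible, products 25→61.5 °C: 634.27 kJ/h
Q = ΔH = 3877.7 kJ/h = 1.0771 kW
Heat supplied = 1077.1 W

Q_in = 1080 W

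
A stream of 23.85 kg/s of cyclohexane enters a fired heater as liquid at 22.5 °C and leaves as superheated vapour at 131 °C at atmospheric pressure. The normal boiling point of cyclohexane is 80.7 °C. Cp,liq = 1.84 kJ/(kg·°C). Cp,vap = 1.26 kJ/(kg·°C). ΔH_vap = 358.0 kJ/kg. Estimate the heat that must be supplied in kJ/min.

liquid 22.5→80.7 °C: 107.09 kJ/kg
vaporisation at 80.7 °C: 358 kJ/kg
vapour 80.7→131 °C: 63.378 kJ/kg
Δh = 107.09 + 358 + 63.378 = 528.47 kJ/kg
Q = ṁ·Δh = 23.85 kg/s × 528.47 kJ/kg = 12604 kJ/s
|Q| = 12604 kW = 756230 kJ/min

Q = 756000 kJ/min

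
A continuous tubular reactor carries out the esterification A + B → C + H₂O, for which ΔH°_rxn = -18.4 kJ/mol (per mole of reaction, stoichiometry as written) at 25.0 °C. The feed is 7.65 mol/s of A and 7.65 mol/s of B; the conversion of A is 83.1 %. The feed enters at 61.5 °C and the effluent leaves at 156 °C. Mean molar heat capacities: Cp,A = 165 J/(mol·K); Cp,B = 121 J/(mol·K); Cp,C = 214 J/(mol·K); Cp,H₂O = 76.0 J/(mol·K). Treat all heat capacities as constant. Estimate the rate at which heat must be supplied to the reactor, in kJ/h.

Extent of reaction ξ = 0.831 × 7.65 = 6.3571 mol/s
Reaction term: ξ·ΔH°_rxn = 6.3571 × -18.4 = -116.97 kJ/s
Sensible, feed 61.5→25 °C: -79.858 kJ/s
Outlet flows (mol/s): A 1.2929, B 1.2929, C 6.3571, H₂O 6.3571
Sensible, products 25→156 °C: 289.95 kJ/s
Q = ΔH = 93.116 kJ/s = 93.116 kW
Heat supplied = 335220 kJ/h

Q_in = 335000 kJ/h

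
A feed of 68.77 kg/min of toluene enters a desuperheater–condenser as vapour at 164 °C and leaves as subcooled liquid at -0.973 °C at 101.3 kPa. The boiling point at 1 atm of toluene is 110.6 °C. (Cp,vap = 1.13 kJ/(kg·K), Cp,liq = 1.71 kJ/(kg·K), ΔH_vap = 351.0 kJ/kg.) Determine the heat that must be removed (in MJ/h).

vapour 164→110.6 °C: -60.342 kJ/kg
condensation at 110.6 °C: -351 kJ/kg
liquid 110.6→-0.973 °C: -190.79 kJ/kg
Δh = -60.342 + -351 + -190.79 = -602.13 kJ/kg
Q = ṁ·Δh = 68.77 kg/min × -602.13 kJ/kg = -41409 kJ/min
|Q| = 690.14 kW = 2484.5 MJ/h

Q_c = 2480 MJ/h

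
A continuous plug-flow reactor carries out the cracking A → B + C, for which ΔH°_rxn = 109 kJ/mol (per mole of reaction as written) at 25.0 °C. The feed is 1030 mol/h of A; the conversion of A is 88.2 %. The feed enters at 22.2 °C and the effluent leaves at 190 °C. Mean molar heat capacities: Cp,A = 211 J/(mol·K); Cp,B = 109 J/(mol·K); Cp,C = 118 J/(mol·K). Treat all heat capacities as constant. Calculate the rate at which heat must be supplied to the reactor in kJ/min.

Extent of reaction ξ = 0.882 × 1030 = 908.46 mol/h
Reaction term: ξ·ΔH°_rxn = 908.46 × 109 = 99022 kJ/h
Sensible, feed 22.2→25 °C: 608.52 kJ/h
Outlet flows (mol/h): A 121.54, B 908.46, C 908.46
Sensible, products 25→190 °C: 38258 kJ/h
Q = ΔH = 137890 kJ/h = 38.302 kW
Heat supplied = 2298.1 kJ/min

Q_in = 2300 kJ/min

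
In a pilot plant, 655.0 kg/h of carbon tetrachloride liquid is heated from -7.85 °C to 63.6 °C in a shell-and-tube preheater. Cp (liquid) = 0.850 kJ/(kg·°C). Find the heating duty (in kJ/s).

Q = ṁ·Cp·ΔT = 655.0 × 0.850 × (63.6 − -7.85) = 39780 kJ/h
Converting: 39780 / 3600 s = 11.05 kW

Q = 11.0 kJ/s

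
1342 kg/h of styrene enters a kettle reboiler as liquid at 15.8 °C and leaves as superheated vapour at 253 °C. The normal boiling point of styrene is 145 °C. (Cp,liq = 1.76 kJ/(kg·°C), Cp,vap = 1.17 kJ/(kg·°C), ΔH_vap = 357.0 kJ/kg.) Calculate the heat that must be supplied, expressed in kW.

Q = 265 kW

liquid 15.8→145 °C: 227.39 kJ/kg
vaporisation at 145 °C: 357 kJ/kg
vapour 145→253 °C: 126.36 kJ/kg
Δh = 227.39 + 357 + 126.36 = 710.75 kJ/kg
Q = ṁ·Δh = 1342 kg/h × 710.75 kJ/kg = 953830 kJ/h
|Q| = 264.95 kW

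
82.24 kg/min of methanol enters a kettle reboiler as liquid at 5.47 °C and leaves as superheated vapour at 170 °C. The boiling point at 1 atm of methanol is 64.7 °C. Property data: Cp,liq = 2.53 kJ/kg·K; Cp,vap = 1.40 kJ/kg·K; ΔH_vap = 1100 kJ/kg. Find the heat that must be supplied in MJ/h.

liquid 5.47→64.7 °C: 149.85 kJ/kg
vaporisation at 64.7 °C: 1100 kJ/kg
vapour 64.7→170 °C: 147.42 kJ/kg
Δh = 149.85 + 1100 + 147.42 = 1397.3 kJ/kg
Q = ṁ·Δh = 82.24 kg/min × 1397.3 kJ/kg = 114910 kJ/min
|Q| = 1915.2 kW = 6894.7 MJ/h

Q = 6890 MJ/h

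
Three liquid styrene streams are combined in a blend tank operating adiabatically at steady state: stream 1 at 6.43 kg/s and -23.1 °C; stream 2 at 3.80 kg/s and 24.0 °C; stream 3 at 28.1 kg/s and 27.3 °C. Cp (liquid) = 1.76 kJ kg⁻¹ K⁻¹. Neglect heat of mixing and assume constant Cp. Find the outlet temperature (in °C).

No heat crosses the boundary, so H_out = H_in.
Σ ṁᵢCp,ᵢTᵢ = 6.43×1.76×-23.1 + 3.80×1.76×24.0 + 28.1×1.76×27.3 = 1249.2
Σ ṁᵢCp,ᵢ = 6.43×1.76 + 3.80×1.76 + 28.1×1.76 = 67.461
T_out = 1249.2 / 67.461 = 18.518 °C

T_out = 18.5 °C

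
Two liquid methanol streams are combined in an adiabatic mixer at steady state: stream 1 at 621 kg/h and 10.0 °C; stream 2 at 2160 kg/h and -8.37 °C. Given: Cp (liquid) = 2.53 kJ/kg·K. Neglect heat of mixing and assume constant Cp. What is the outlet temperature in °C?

T_out = -4.27 °C

Energy balance with Q = 0: Σ ṁᵢCp,ᵢ(T_out − Tᵢ) = 0
Σ ṁᵢCp,ᵢTᵢ = 621×2.53×10.0 + 2160×2.53×-8.37 = -30029
Σ ṁᵢCp,ᵢ = 621×2.53 + 2160×2.53 = 7035.9
T_out = -30029 / 7035.9 = -4.268 °C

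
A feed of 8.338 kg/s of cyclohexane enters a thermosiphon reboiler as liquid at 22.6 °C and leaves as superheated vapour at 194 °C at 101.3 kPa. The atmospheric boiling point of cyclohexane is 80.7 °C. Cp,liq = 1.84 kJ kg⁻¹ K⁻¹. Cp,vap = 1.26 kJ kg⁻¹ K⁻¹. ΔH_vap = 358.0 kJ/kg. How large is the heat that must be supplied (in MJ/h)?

Q = 18200 MJ/h

liquid 22.6→80.7 °C: 106.9 kJ/kg
vaporisation at 80.7 °C: 358 kJ/kg
vapour 80.7→194 °C: 142.76 kJ/kg
Δh = 106.9 + 358 + 142.76 = 607.66 kJ/kg
Q = ṁ·Δh = 8.338 kg/s × 607.66 kJ/kg = 5066.7 kJ/s
|Q| = 5066.7 kW = 18240 MJ/h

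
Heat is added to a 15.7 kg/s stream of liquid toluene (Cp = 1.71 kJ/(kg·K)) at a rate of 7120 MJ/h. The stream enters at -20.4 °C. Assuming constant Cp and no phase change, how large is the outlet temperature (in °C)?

T_out = 53.3 °C

Q = 7120 MJ/h = 1977.8 kJ/s
ΔT = Q/(ṁ·Cp) = 1977.8/(15.7×1.71) = 73.668 K
T_out = -20.4 + 73.668 = 53.268 °C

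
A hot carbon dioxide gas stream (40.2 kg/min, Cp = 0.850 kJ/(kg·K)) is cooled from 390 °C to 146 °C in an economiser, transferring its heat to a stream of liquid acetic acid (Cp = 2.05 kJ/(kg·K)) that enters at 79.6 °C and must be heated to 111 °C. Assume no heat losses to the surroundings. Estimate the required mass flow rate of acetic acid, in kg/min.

Heat released by hot stream: Q = 40.2 × 0.850 × (390 − 146) = 8337.5 kJ/min
Energy balance on cold side (adiabatic exchanger): Q = ṁ_c·Cp_c·(T_c,out − T_c,in)
ṁ_c = 8337.5 / [2.05 × (111 − 79.6)] = 129.52 kg/min

ṁ_c = 130 kg/min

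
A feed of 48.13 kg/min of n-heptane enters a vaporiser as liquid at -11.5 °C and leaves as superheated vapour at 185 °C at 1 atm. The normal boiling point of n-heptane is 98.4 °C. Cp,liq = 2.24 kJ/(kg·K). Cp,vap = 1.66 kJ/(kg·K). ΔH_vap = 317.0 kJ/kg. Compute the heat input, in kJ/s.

Q = 567 kJ/s

liquid -11.5→98.4 °C: 246.18 kJ/kg
vaporisation at 98.4 °C: 317 kJ/kg
vapour 98.4→185 °C: 143.76 kJ/kg
Δh = 246.18 + 317 + 143.76 = 706.93 kJ/kg
Q = ṁ·Δh = 48.13 kg/min × 706.93 kJ/kg = 34025 kJ/min
|Q| = 567.08 kW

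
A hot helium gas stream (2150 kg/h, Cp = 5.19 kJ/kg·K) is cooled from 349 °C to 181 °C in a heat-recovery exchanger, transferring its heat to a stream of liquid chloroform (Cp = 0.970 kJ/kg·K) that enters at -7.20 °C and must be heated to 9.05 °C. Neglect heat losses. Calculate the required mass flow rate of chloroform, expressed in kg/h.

ṁ_c = 119000 kg/h

Heat released by hot stream: Q = 2150 × 5.19 × (349 − 181) = 1.8746e+06 kJ/h
Energy balance on cold side (adiabatic exchanger): Q = ṁ_c·Cp_c·(T_c,out − T_c,in)
ṁ_c = 1.8746e+06 / [0.970 × (9.05 − -7.20)] = 118930 kg/h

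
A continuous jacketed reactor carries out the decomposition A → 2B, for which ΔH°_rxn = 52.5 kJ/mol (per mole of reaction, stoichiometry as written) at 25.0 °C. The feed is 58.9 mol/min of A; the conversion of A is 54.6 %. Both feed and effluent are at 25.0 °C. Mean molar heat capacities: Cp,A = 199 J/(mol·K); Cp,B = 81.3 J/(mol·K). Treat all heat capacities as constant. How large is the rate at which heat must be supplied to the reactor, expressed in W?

Q_in = 28100 W

Extent of reaction ξ = 0.546 × 58.9 = 32.159 mol/min
Reaction term: ξ·ΔH°_rxn = 32.159 × 52.5 = 1688.4 kJ/min
Q = ΔH = 1688.4 kJ/min = 28.139 kW
Heat supplied = 28139 W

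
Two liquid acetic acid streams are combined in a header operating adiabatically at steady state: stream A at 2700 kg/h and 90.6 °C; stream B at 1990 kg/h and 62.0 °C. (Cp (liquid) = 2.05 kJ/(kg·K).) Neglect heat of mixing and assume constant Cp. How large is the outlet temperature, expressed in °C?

T_out = 78.5 °C

Adiabatic, steady state ⇒ Σ ṁᵢCp,ᵢ(T_out − Tᵢ) = 0
T_out = Σ ṁᵢCp,ᵢTᵢ / Σ ṁᵢCp,ᵢ
      = 754400 / 9614.5 = 78.465 °C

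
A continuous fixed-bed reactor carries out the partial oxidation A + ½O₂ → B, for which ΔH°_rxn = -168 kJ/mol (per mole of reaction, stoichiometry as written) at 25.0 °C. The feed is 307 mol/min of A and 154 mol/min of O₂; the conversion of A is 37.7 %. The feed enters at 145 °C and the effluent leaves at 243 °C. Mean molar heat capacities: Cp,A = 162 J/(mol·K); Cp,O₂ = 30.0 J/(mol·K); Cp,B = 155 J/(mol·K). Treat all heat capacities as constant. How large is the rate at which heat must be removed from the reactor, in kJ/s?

Q_out = 245 kJ/s

Extent of reaction ξ = 0.377 × 307 = 115.74 mol/min
Reaction term: ξ·ΔH°_rxn = 115.74 × -168 = -19444 kJ/min
Sensible, feed 145→25 °C: -6522.5 kJ/min
Outlet flows (mol/min): A 191.26, O₂ 96.13, B 115.74
Sensible, products 25→243 °C: 11294 kJ/min
Q = ΔH = -14673 kJ/min = -244.54 kW
Heat removed = 244.54 kJ/s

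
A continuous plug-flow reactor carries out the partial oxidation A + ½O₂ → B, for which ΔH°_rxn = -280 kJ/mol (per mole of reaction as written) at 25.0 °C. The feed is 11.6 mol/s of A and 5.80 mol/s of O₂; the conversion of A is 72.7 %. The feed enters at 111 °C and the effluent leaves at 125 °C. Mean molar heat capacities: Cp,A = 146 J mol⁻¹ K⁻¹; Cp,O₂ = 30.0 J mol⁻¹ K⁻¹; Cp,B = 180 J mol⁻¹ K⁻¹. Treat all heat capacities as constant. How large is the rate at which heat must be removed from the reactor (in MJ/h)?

Q_out = 8350 MJ/h

Extent of reaction ξ = 0.727 × 11.6 = 8.4332 mol/s
Reaction term: ξ·ΔH°_rxn = 8.4332 × -280 = -2361.3 kJ/s
Sensible, feed 111→25 °C: -160.61 kJ/s
Outlet flows (mol/s): A 3.1668, O₂ 1.5834, B 8.4332
Sensible, products 25→125 °C: 202.78 kJ/s
Q = ΔH = -2319.1 kJ/s = -2319.1 kW
Heat removed = 8348.9 MJ/h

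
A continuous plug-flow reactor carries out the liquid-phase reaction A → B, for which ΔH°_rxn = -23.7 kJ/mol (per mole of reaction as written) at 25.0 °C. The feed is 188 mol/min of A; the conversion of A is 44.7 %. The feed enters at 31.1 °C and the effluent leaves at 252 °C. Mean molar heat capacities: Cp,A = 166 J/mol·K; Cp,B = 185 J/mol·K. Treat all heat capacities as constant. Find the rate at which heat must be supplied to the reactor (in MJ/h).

Q_in = 316 MJ/h

Extent of reaction ξ = 0.447 × 188 = 84.036 mol/min
Reaction term: ξ·ΔH°_rxn = 84.036 × -23.7 = -1991.7 kJ/min
Sensible, feed 31.1→25 °C: -190.37 kJ/min
Outlet flows (mol/min): A 103.96, B 84.036
Sensible, products 25→252 °C: 7446.7 kJ/min
Q = ΔH = 5264.6 kJ/min = 87.744 kW
Heat supplied = 315.88 MJ/h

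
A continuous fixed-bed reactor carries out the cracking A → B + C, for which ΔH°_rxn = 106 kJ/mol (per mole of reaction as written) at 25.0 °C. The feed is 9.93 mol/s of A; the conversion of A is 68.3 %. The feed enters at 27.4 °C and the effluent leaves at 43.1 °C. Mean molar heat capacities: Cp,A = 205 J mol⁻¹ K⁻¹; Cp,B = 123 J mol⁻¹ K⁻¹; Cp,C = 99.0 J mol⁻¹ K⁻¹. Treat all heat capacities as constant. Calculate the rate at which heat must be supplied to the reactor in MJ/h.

Q_in = 2710 MJ/h

Extent of reaction ξ = 0.683 × 9.93 = 6.7822 mol/s
Reaction term: ξ·ΔH°_rxn = 6.7822 × 106 = 718.91 kJ/s
Sensible, feed 27.4→25 °C: -4.8856 kJ/s
Outlet flows (mol/s): A 3.1478, B 6.7822, C 6.7822
Sensible, products 25→43.1 °C: 38.932 kJ/s
Q = ΔH = 752.96 kJ/s = 752.96 kW
Heat supplied = 2710.7 MJ/h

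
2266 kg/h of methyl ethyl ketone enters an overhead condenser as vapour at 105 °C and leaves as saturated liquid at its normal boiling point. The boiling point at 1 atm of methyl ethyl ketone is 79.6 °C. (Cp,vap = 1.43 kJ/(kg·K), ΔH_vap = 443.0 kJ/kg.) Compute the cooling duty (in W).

Q_c = 302000 W

vapour 105→79.6 °C: -36.322 kJ/kg
condensation at 79.6 °C: -443 kJ/kg
Δh = -36.322 + -443 = -479.32 kJ/kg
Q = ṁ·Δh = 2266 kg/h × -479.32 kJ/kg = -1.0861e+06 kJ/h
|Q| = 301.71 kW = 301710 W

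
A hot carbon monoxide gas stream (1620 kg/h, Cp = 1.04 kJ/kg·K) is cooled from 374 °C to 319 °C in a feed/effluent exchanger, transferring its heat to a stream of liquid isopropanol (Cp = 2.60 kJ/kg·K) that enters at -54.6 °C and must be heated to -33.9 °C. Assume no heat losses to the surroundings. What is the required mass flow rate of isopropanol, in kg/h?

Heat released by hot stream: Q = 1620 × 1.04 × (374 − 319) = 92664 kJ/h
Energy balance on cold side (adiabatic exchanger): Q = ṁ_c·Cp_c·(T_c,out − T_c,in)
ṁ_c = 92664 / [2.60 × (-33.9 − -54.6)] = 1721.7 kg/h

ṁ_c = 1720 kg/h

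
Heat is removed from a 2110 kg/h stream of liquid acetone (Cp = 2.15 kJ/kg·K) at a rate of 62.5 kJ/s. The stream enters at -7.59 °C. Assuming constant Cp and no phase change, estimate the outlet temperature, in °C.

Q = 62.5 kJ/s = 225000 kJ/h
ΔT = Q/(ṁ·Cp) = 225000/(2110×2.15) = 49.598 K
T_out = -7.59 − 49.598 = -57.188 °C

T_out = -57.2 °C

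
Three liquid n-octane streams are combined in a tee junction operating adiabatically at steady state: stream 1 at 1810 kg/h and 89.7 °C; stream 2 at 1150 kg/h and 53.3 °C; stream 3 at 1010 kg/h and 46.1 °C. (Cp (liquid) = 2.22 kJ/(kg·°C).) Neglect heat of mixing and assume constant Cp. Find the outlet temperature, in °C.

Adiabatic, steady state ⇒ Σ ṁᵢCp,ᵢ(T_out − Tᵢ) = 0
T_out = Σ ṁᵢCp,ᵢTᵢ / Σ ṁᵢCp,ᵢ
      = 599870 / 8813.4 = 68.064 °C

T_out = 68.1 °C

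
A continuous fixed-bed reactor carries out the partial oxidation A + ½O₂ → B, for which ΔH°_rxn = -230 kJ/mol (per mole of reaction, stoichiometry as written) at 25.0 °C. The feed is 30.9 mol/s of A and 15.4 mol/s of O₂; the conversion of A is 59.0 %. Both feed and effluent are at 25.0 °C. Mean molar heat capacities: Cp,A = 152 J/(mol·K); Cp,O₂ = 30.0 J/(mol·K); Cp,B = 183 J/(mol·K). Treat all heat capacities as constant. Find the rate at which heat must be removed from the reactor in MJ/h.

Q_out = 15100 MJ/h

Extent of reaction ξ = 0.590 × 30.9 = 18.231 mol/s
Reaction term: ξ·ΔH°_rxn = 18.231 × -230 = -4193.1 kJ/s
Q = ΔH = -4193.1 kJ/s = -4193.1 kW
Heat removed = 15095 MJ/h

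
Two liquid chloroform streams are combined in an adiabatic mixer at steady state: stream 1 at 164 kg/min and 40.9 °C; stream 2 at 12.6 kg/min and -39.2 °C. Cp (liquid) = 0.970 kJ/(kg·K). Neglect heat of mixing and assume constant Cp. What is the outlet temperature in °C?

No heat crosses the boundary, so H_out = H_in.
Σ ṁᵢCp,ᵢTᵢ = 164×0.970×40.9 + 12.6×0.970×-39.2 = 6027.3
Σ ṁᵢCp,ᵢ = 164×0.970 + 12.6×0.970 = 171.3
T_out = 6027.3 / 171.3 = 35.185 °C

T_out = 35.2 °C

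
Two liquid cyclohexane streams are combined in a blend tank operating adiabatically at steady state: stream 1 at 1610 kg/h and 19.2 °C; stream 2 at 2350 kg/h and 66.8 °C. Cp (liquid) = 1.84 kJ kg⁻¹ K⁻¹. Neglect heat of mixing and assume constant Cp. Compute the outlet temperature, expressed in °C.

T_out = 47.4 °C

Energy balance with Q = 0: Σ ṁᵢCp,ᵢ(T_out − Tᵢ) = 0
Σ ṁᵢCp,ᵢTᵢ = 1610×1.84×19.2 + 2350×1.84×66.8 = 345720
Σ ṁᵢCp,ᵢ = 1610×1.84 + 2350×1.84 = 7286.4
T_out = 345720 / 7286.4 = 47.447 °C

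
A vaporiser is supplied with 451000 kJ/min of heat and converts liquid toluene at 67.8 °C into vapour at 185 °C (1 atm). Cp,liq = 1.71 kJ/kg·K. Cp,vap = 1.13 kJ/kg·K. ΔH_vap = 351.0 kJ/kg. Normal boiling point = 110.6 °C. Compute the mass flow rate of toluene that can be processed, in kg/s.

Δh = 1.71×(110.6−67.8) + 351.0 + 1.13×(185−110.6) = 508.26 kJ/kg
Q = 451000 kJ/min = 7516.7 kJ/s = 7516.7 kJ/s
ṁ = Q/Δh = 7516.7 / 508.26 = 14.789 kg/s

ṁ = 14.8 kg/s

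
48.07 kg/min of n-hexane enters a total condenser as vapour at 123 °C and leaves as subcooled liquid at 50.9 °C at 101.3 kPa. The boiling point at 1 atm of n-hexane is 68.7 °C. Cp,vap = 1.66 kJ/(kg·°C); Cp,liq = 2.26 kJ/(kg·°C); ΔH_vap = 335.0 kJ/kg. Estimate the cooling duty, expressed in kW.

vapour 123→68.7 °C: -90.138 kJ/kg
condensation at 68.7 °C: -335 kJ/kg
liquid 68.7→50.9 °C: -40.228 kJ/kg
Δh = -90.138 + -335 + -40.228 = -465.37 kJ/kg
Q = ṁ·Δh = 48.07 kg/min × -465.37 kJ/kg = -22370 kJ/min
|Q| = 372.84 kW

Q_c = 373 kW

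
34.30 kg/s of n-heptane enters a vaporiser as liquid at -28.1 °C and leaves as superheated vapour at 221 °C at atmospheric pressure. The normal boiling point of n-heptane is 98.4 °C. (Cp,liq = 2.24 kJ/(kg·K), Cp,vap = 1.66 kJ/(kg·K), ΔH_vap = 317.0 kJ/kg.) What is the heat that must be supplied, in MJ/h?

liquid -28.1→98.4 °C: 283.36 kJ/kg
vaporisation at 98.4 °C: 317 kJ/kg
vapour 98.4→221 °C: 203.52 kJ/kg
Δh = 283.36 + 317 + 203.52 = 803.88 kJ/kg
Q = ṁ·Δh = 34.30 kg/s × 803.88 kJ/kg = 27573 kJ/s
|Q| = 27573 kW = 99263 MJ/h

Q = 99300 MJ/h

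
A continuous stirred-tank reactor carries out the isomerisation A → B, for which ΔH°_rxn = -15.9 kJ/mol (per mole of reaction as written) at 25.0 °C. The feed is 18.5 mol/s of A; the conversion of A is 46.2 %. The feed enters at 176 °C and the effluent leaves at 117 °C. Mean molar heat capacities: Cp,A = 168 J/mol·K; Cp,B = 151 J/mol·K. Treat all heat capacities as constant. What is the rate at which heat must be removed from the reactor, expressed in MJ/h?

Q_out = 1200 MJ/h

Extent of reaction ξ = 0.462 × 18.5 = 8.547 mol/s
Reaction term: ξ·ΔH°_rxn = 8.547 × -15.9 = -135.9 kJ/s
Sensible, feed 176→25 °C: -469.31 kJ/s
Outlet flows (mol/s): A 9.953, B 8.547
Sensible, products 25→117 °C: 272.57 kJ/s
Q = ΔH = -332.64 kJ/s = -332.64 kW
Heat removed = 1197.5 MJ/h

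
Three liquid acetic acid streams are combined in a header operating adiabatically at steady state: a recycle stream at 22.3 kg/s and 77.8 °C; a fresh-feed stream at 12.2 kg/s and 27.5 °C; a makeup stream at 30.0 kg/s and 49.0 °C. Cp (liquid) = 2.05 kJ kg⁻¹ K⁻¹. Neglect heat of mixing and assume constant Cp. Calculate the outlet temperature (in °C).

No heat crosses the boundary, so H_out = H_in.
Σ ṁᵢCp,ᵢTᵢ = 22.3×2.05×77.8 + 12.2×2.05×27.5 + 30.0×2.05×49.0 = 7257.9
Σ ṁᵢCp,ᵢ = 22.3×2.05 + 12.2×2.05 + 30.0×2.05 = 132.22
T_out = 7257.9 / 132.22 = 54.891 °C

T_out = 54.9 °C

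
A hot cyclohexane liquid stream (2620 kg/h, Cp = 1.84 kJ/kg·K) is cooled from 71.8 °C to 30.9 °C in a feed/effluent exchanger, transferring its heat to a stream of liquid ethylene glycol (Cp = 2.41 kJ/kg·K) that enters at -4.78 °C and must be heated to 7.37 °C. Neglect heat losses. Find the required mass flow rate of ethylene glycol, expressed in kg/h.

ṁ_c = 6730 kg/h

Heat released by hot stream: Q = 2620 × 1.84 × (71.8 − 30.9) = 197170 kJ/h
Energy balance on cold side (adiabatic exchanger): Q = ṁ_c·Cp_c·(T_c,out − T_c,in)
ṁ_c = 197170 / [2.41 × (7.37 − -4.78)] = 6733.6 kg/h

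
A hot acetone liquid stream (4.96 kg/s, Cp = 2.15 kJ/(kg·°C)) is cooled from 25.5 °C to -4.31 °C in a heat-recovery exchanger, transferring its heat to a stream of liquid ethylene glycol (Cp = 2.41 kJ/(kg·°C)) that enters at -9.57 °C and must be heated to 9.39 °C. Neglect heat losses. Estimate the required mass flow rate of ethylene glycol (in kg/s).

Heat released by hot stream: Q = 4.96 × 2.15 × (25.5 − -4.31) = 317.89 kJ/s
Energy balance on cold side (adiabatic exchanger): Q = ṁ_c·Cp_c·(T_c,out − T_c,in)
ṁ_c = 317.89 / [2.41 × (9.39 − -9.57)] = 6.9571 kg/s

ṁ_c = 6.96 kg/s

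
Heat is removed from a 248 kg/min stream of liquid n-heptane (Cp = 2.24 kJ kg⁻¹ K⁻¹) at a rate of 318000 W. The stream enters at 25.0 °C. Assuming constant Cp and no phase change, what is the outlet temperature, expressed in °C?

T_out = -9.35 °C

Q = 318000 W = 19080 kJ/min
ΔT = Q/(ṁ·Cp) = 19080/(248×2.24) = 34.346 K
T_out = 25.0 − 34.346 = -9.3462 °C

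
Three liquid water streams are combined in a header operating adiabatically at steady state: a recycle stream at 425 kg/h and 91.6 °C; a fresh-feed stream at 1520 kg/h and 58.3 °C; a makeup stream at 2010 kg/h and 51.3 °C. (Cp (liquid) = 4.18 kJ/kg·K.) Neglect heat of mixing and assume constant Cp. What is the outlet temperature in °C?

T_out = 58.3 °C

Adiabatic, steady state ⇒ Σ ṁᵢCp,ᵢ(T_out − Tᵢ) = 0
T_out = Σ ṁᵢCp,ᵢTᵢ / Σ ṁᵢCp,ᵢ
      = 964150 / 16532 = 58.321 °C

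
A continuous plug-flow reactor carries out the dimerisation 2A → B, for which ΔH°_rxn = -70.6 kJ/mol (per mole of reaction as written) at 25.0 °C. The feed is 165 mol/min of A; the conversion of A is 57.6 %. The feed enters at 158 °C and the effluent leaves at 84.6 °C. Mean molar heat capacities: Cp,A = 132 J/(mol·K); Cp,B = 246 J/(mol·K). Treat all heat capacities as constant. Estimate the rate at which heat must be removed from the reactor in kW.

Q_out = 83.4 kW

Extent of reaction ξ = 0.576 × 165 / 2 = 47.52 mol/min
Reaction term: ξ·ΔH°_rxn = 47.52 × -70.6 = -3354.9 kJ/min
Sensible, feed 158→25 °C: -2896.7 kJ/min
Outlet flows (mol/min): A 69.96, B 47.52
Sensible, products 25→84.6 °C: 1247.1 kJ/min
Q = ΔH = -5004.5 kJ/min = -83.409 kW
Heat removed = 83.409 kW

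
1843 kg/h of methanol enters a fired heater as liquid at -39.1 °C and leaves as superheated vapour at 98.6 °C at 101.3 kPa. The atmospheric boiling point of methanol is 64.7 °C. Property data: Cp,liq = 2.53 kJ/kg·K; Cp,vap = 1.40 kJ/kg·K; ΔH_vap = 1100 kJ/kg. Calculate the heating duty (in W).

Q = 722000 W

liquid -39.1→64.7 °C: 262.61 kJ/kg
vaporisation at 64.7 °C: 1100 kJ/kg
vapour 64.7→98.6 °C: 47.46 kJ/kg
Δh = 262.61 + 1100 + 47.46 = 1410.1 kJ/kg
Q = ṁ·Δh = 1843 kg/h × 1410.1 kJ/kg = 2.5988e+06 kJ/h
|Q| = 721.88 kW = 721880 W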